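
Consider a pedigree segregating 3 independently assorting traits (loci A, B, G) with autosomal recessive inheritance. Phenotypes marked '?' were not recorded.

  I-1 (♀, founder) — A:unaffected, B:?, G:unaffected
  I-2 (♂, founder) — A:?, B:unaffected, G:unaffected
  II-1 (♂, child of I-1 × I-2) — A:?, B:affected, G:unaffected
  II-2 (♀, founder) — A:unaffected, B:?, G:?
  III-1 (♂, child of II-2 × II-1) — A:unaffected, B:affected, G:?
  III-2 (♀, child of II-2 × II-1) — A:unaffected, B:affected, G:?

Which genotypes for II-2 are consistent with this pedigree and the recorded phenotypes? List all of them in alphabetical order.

A/I-1 un ·: AA|Aa
A/I-2 ? ·: AA|Aa|aa
A/II-1 ? I-1×I-2: AA|Aa|aa
A/II-2 un ·: AA|Aa
A/III-1 un II-2×II-1: AA|Aa
A/III-2 un II-2×II-1: AA|Aa
⇒ A over [I-1,I-2,II-1,II-2,III-1,III-2]: 64 consistent
B/I-1 ? ·: Bb|bb
B/I-2 un ·: Bb
B/II-1 aff I-1×I-2: bb
B/II-2 ? ·: Bb|bb
B/III-1 aff II-2×II-1: bb
B/III-2 aff II-2×II-1: bb
⇒ B over [I-1,I-2,II-1,II-2,III-1,III-2]: 4 consistent
G/I-1 un ·: GG|Gg
G/I-2 un ·: GG|Gg
G/II-1 un I-1×I-2: GG|Gg
G/II-2 ? ·: GG|Gg|gg
G/III-1 ? II-2×II-1: GG|Gg|gg
G/III-2 ? II-2×II-1: GG|Gg|gg
⇒ G over [I-1,I-2,II-1,II-2,III-1,III-2]: 75 consistent

II-2 ∈ {AA Bb GG, AA Bb Gg, AA Bb gg, AA bb GG, AA bb Gg, AA bb gg, Aa Bb GG, Aa Bb Gg, Aa Bb gg, Aa bb GG, Aa bb Gg, Aa bb gg}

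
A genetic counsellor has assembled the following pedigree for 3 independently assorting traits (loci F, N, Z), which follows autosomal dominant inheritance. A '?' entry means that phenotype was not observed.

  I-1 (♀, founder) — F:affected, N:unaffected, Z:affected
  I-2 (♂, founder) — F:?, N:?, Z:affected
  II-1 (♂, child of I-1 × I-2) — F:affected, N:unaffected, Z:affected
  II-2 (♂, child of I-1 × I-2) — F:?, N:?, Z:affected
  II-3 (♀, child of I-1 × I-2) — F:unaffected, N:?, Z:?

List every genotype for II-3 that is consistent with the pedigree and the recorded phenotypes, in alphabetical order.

F/I-1 aff ·: Ff
F/I-2 ? ·: ff|Ff
F/II-1 aff I-1×I-2: Ff|FF
F/II-2 ? I-1×I-2: ff|Ff|FF
F/II-3 un I-1×I-2: ff
⇒ F over [I-1,I-2,II-1,II-2,II-3]: 8 consistent
N/I-1 un ·: nn
N/I-2 ? ·: nn|Nn
N/II-1 un I-1×I-2: nn
N/II-2 ? I-1×I-2: nn|Nn
N/II-3 ? I-1×I-2: nn|Nn
⇒ N over [I-1,I-2,II-1,II-2,II-3]: 5 consistent
Z/I-1 aff ·: Zz|ZZ
Z/I-2 aff ·: Zz|ZZ
Z/II-1 aff I-1×I-2: Zz|ZZ
Z/II-2 aff I-1×I-2: Zz|ZZ
Z/II-3 ? I-1×I-2: zz|Zz|ZZ
⇒ Z over [I-1,I-2,II-1,II-2,II-3]: 29 consistent

II-3 ∈ {ff Nn ZZ, ff Nn Zz, ff Nn zz, ff nn ZZ, ff nn Zz, ff nn zz}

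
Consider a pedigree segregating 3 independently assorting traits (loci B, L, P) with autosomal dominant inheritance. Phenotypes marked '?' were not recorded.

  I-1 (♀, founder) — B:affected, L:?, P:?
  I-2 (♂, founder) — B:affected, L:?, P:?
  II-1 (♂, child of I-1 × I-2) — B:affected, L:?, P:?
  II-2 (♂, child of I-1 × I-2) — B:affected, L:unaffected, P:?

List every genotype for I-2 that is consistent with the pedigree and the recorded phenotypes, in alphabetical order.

I-2 ∈ {BB Ll PP, BB Ll Pp, BB Ll pp, BB ll PP, BB ll Pp, BB ll pp, Bb Ll PP, Bb Ll Pp, Bb Ll pp, Bb ll PP, Bb ll Pp, Bb ll pp}

B/I-1 aff ·: Bb|BB
B/I-2 aff ·: Bb|BB
B/II-1 aff I-1×I-2: Bb|BB
B/II-2 aff I-1×I-2: Bb|BB
⇒ B over [I-1,I-2,II-1,II-2]: 13 consistent
L/I-1 ? ·: ll|Ll
L/I-2 ? ·: ll|Ll
L/II-1 ? I-1×I-2: ll|Ll|LL
L/II-2 un I-1×I-2: ll
⇒ L over [I-1,I-2,II-1,II-2]: 8 consistent
P/I-1 ? ·: pp|Pp|PP
P/I-2 ? ·: pp|Pp|PP
P/II-1 ? I-1×I-2: pp|Pp|PP
P/II-2 ? I-1×I-2: pp|Pp|PP
⇒ P over [I-1,I-2,II-1,II-2]: 29 consistent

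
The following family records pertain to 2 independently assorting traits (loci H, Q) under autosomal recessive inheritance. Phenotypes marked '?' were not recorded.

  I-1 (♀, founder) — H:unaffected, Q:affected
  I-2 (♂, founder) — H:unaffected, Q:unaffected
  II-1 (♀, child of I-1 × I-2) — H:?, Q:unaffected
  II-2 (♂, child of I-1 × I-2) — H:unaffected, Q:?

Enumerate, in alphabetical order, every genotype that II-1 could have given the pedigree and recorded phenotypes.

H/I-1 un ·: HH|Hh
H/I-2 un ·: HH|Hh
H/II-1 ? I-1×I-2: HH|Hh|hh
H/II-2 un I-1×I-2: HH|Hh
⇒ H over [I-1,I-2,II-1,II-2]: 15 consistent
Q/I-1 aff ·: qq
Q/I-2 un ·: QQ|Qq
Q/II-1 un I-1×I-2: Qq
Q/II-2 ? I-1×I-2: Qq|qq
⇒ Q over [I-1,I-2,II-1,II-2]: 3 consistent

II-1 ∈ {HH Qq, Hh Qq, hh Qq}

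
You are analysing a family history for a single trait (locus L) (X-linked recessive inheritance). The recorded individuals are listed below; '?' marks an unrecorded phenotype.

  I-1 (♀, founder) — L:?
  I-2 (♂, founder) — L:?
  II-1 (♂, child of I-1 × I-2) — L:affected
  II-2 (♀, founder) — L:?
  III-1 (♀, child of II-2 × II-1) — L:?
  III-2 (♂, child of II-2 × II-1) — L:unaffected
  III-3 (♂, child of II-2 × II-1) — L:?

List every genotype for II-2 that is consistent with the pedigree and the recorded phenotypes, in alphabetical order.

L/I-1 ? ·: X^LX^l|X^lX^l
L/I-2 ? ·: X^LY|X^lY
L/II-1 aff I-1×I-2: X^lY
L/II-2 ? ·: X^LX^L|X^LX^l
L/III-1 ? II-2×II-1: X^LX^l|X^lX^l
L/III-2 un II-2×II-1: X^LY
L/III-3 ? II-2×II-1: X^LY|X^lY
⇒ L over [I-1,I-2,II-1,II-2,III-1,III-2,III-3]: 20 consistent

II-2 ∈ {X^LX^L, X^LX^l}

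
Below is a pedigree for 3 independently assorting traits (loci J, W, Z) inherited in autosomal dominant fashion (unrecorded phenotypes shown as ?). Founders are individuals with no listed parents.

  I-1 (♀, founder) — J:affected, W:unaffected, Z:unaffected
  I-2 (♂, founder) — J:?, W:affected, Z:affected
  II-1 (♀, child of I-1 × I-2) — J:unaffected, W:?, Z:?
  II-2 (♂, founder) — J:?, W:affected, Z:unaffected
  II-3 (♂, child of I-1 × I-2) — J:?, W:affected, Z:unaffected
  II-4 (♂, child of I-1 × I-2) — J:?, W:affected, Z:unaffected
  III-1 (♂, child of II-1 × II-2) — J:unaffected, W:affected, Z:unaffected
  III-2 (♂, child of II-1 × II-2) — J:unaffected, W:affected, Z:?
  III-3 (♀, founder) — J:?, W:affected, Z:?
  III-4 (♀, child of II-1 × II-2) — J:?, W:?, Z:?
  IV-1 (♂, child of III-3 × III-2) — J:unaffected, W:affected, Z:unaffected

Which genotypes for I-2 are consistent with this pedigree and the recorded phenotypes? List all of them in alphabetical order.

J/I-1 aff ·: Jj
J/I-2 ? ·: jj|Jj
J/II-1 un I-1×I-2: jj
J/II-2 ? ·: jj|Jj
J/II-3 ? I-1×I-2: jj|Jj|JJ
J/II-4 ? I-1×I-2: jj|Jj|JJ
J/III-1 un II-1×II-2: jj
J/III-2 un II-1×II-2: jj
J/III-3 ? ·: jj|Jj
J/III-4 ? II-1×II-2: jj|Jj
J/IV-1 un III-3×III-2: jj
⇒ J over [I-1,I-2,II-1,II-2,II-3,II-4,III-1,III-2,III-3,III-4,IV-1]: 78 consistent
W/I-1 un ·: ww
W/I-2 aff ·: Ww|WW
W/II-1 ? I-1×I-2: ww|Ww
W/II-2 aff ·: Ww|WW
W/II-3 aff I-1×I-2: Ww
W/II-4 aff I-1×I-2: Ww
W/III-1 aff II-1×II-2: Ww|WW
W/III-2 aff II-1×II-2: Ww|WW
W/III-3 aff ·: Ww|WW
W/III-4 ? II-1×II-2: ww|Ww|WW
W/IV-1 aff III-3×III-2: Ww|WW
⇒ W over [I-1,I-2,II-1,II-2,II-3,II-4,III-1,III-2,III-3,III-4,IV-1]: 152 consistent
Z/I-1 un ·: zz
Z/I-2 aff ·: Zz
Z/II-1 ? I-1×I-2: zz|Zz
Z/II-2 un ·: zz
Z/II-3 un I-1×I-2: zz
Z/II-4 un I-1×I-2: zz
Z/III-1 un II-1×II-2: zz
Z/III-2 ? II-1×II-2: zz|Zz
Z/III-3 ? ·: zz|Zz
Z/III-4 ? II-1×II-2: zz|Zz
Z/IV-1 un III-3×III-2: zz
⇒ Z over [I-1,I-2,II-1,II-2,II-3,II-4,III-1,III-2,III-3,III-4,IV-1]: 10 consistent

I-2 ∈ {Jj WW Zz, Jj Ww Zz, jj WW Zz, jj Ww Zz}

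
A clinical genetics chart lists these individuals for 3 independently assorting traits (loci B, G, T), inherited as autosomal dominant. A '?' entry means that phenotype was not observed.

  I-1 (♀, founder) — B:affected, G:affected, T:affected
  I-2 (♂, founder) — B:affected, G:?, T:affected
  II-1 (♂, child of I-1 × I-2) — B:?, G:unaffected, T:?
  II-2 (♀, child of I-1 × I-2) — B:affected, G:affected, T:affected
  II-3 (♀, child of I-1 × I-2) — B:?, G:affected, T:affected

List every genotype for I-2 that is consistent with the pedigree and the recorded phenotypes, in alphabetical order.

B/I-1 aff ·: Bb|BB
B/I-2 aff ·: Bb|BB
B/II-1 ? I-1×I-2: bb|Bb|BB
B/II-2 aff I-1×I-2: Bb|BB
B/II-3 ? I-1×I-2: bb|Bb|BB
⇒ B over [I-1,I-2,II-1,II-2,II-3]: 35 consistent
G/I-1 aff ·: Gg
G/I-2 ? ·: gg|Gg
G/II-1 un I-1×I-2: gg
G/II-2 aff I-1×I-2: Gg|GG
G/II-3 aff I-1×I-2: Gg|GG
⇒ G over [I-1,I-2,II-1,II-2,II-3]: 5 consistent
T/I-1 aff ·: Tt|TT
T/I-2 aff ·: Tt|TT
T/II-1 ? I-1×I-2: tt|Tt|TT
T/II-2 aff I-1×I-2: Tt|TT
T/II-3 aff I-1×I-2: Tt|TT
⇒ T over [I-1,I-2,II-1,II-2,II-3]: 29 consistent

I-2 ∈ {BB Gg TT, BB Gg Tt, BB gg TT, BB gg Tt, Bb Gg TT, Bb Gg Tt, Bb gg TT, Bb gg Tt}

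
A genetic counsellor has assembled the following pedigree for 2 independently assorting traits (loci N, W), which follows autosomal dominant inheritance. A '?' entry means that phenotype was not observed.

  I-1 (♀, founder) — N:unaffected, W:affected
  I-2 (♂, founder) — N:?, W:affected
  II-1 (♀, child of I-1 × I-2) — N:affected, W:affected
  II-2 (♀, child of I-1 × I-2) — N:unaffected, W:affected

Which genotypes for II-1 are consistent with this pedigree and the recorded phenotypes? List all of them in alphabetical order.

N/I-1 un ·: nn
N/I-2 ? ·: Nn
N/II-1 aff I-1×I-2: Nn
N/II-2 un I-1×I-2: nn
⇒ N over [I-1,I-2,II-1,II-2]: 1 consistent
W/I-1 aff ·: Ww|WW
W/I-2 aff ·: Ww|WW
W/II-1 aff I-1×I-2: Ww|WW
W/II-2 aff I-1×I-2: Ww|WW
⇒ W over [I-1,I-2,II-1,II-2]: 13 consistent

II-1 ∈ {Nn WW, Nn Ww}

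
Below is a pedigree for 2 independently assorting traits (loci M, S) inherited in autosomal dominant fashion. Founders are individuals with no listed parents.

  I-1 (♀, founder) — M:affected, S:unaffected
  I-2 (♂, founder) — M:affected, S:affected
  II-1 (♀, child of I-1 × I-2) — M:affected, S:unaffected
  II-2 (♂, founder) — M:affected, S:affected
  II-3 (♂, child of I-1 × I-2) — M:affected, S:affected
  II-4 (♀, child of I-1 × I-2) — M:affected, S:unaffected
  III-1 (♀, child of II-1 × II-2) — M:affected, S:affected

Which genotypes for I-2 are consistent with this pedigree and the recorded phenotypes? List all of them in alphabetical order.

I-2 ∈ {MM Ss, Mm Ss}

M/I-1 aff ·: Mm|MM
M/I-2 aff ·: Mm|MM
M/II-1 aff I-1×I-2: Mm|MM
M/II-2 aff ·: Mm|MM
M/II-3 aff I-1×I-2: Mm|MM
M/II-4 aff I-1×I-2: Mm|MM
M/III-1 aff II-1×II-2: Mm|MM
⇒ M over [I-1,I-2,II-1,II-2,II-3,II-4,III-1]: 87 consistent
S/I-1 un ·: ss
S/I-2 aff ·: Ss
S/II-1 un I-1×I-2: ss
S/II-2 aff ·: Ss|SS
S/II-3 aff I-1×I-2: Ss
S/II-4 un I-1×I-2: ss
S/III-1 aff II-1×II-2: Ss
⇒ S over [I-1,I-2,II-1,II-2,II-3,II-4,III-1]: 2 consistent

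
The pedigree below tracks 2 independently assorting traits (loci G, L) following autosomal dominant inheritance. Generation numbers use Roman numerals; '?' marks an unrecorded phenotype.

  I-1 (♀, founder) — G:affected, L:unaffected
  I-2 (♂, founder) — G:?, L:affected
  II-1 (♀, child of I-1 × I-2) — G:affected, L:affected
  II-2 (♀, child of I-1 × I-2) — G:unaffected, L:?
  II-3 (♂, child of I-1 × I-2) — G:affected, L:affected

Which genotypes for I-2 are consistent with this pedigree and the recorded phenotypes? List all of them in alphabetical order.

G/I-1 aff ·: Gg
G/I-2 ? ·: gg|Gg
G/II-1 aff I-1×I-2: Gg|GG
G/II-2 un I-1×I-2: gg
G/II-3 aff I-1×I-2: Gg|GG
⇒ G over [I-1,I-2,II-1,II-2,II-3]: 5 consistent
L/I-1 un ·: ll
L/I-2 aff ·: Ll|LL
L/II-1 aff I-1×I-2: Ll
L/II-2 ? I-1×I-2: ll|Ll
L/II-3 aff I-1×I-2: Ll
⇒ L over [I-1,I-2,II-1,II-2,II-3]: 3 consistent

I-2 ∈ {Gg LL, Gg Ll, gg LL, gg Ll}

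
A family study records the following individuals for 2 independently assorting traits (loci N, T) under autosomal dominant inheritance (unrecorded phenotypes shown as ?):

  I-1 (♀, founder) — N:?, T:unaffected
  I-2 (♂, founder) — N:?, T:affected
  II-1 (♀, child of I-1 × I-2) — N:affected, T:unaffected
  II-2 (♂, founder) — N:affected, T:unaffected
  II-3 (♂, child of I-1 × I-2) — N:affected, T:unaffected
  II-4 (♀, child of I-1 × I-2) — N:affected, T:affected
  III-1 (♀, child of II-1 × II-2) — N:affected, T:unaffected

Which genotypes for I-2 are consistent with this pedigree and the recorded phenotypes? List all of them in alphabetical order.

N/I-1 ? ·: nn|Nn|NN
N/I-2 ? ·: nn|Nn|NN
N/II-1 aff I-1×I-2: Nn|NN
N/II-2 aff ·: Nn|NN
N/II-3 aff I-1×I-2: Nn|NN
N/II-4 aff I-1×I-2: Nn|NN
N/III-1 aff II-1×II-2: Nn|NN
⇒ N over [I-1,I-2,II-1,II-2,II-3,II-4,III-1]: 103 consistent
T/I-1 un ·: tt
T/I-2 aff ·: Tt
T/II-1 un I-1×I-2: tt
T/II-2 un ·: tt
T/II-3 un I-1×I-2: tt
T/II-4 aff I-1×I-2: Tt
T/III-1 un II-1×II-2: tt
⇒ T over [I-1,I-2,II-1,II-2,II-3,II-4,III-1]: 1 consistent

I-2 ∈ {NN Tt, Nn Tt, nn Tt}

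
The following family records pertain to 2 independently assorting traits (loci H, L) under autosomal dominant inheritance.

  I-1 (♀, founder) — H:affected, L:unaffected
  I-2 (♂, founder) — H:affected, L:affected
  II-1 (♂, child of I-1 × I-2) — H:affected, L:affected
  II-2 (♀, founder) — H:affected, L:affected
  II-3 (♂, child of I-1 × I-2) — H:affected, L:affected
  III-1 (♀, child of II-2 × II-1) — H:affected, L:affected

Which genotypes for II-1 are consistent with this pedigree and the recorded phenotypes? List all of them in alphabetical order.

H/I-1 aff ·: Hh|HH
H/I-2 aff ·: Hh|HH
H/II-1 aff I-1×I-2: Hh|HH
H/II-2 aff ·: Hh|HH
H/II-3 aff I-1×I-2: Hh|HH
H/III-1 aff II-2×II-1: Hh|HH
⇒ H over [I-1,I-2,II-1,II-2,II-3,III-1]: 45 consistent
L/I-1 un ·: ll
L/I-2 aff ·: Ll|LL
L/II-1 aff I-1×I-2: Ll
L/II-2 aff ·: Ll|LL
L/II-3 aff I-1×I-2: Ll
L/III-1 aff II-2×II-1: Ll|LL
⇒ L over [I-1,I-2,II-1,II-2,II-3,III-1]: 8 consistent

II-1 ∈ {HH Ll, Hh Ll}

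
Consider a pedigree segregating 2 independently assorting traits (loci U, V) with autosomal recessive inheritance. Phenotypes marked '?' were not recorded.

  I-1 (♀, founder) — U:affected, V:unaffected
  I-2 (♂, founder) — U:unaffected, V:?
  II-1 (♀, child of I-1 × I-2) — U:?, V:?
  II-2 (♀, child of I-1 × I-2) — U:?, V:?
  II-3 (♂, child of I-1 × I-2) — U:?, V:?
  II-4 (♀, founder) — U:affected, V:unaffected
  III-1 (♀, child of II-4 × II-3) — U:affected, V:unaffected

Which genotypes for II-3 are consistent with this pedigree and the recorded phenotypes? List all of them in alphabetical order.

II-3 ∈ {Uu VV, Uu Vv, Uu vv, uu VV, uu Vv, uu vv}

U/I-1 aff ·: uu
U/I-2 un ·: UU|Uu
U/II-1 ? I-1×I-2: Uu|uu
U/II-2 ? I-1×I-2: Uu|uu
U/II-3 ? I-1×I-2: Uu|uu
U/II-4 aff ·: uu
U/III-1 aff II-4×II-3: uu
⇒ U over [I-1,I-2,II-1,II-2,II-3,II-4,III-1]: 9 consistent
V/I-1 un ·: VV|Vv
V/I-2 ? ·: VV|Vv|vv
V/II-1 ? I-1×I-2: VV|Vv|vv
V/II-2 ? I-1×I-2: VV|Vv|vv
V/II-3 ? I-1×I-2: VV|Vv|vv
V/II-4 un ·: VV|Vv
V/III-1 un II-4×II-3: VV|Vv
⇒ V over [I-1,I-2,II-1,II-2,II-3,II-4,III-1]: 168 consistent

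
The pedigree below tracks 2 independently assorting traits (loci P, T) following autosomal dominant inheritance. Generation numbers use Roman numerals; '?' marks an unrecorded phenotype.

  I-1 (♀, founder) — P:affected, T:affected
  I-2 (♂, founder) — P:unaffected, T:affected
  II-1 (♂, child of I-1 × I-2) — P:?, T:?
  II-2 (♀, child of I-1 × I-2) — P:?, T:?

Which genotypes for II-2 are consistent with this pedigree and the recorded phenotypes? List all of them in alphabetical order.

II-2 ∈ {Pp TT, Pp Tt, Pp tt, pp TT, pp Tt, pp tt}

P/I-1 aff ·: Pp|PP
P/I-2 un ·: pp
P/II-1 ? I-1×I-2: pp|Pp
P/II-2 ? I-1×I-2: pp|Pp
⇒ P over [I-1,I-2,II-1,II-2]: 5 consistent
T/I-1 aff ·: Tt|TT
T/I-2 aff ·: Tt|TT
T/II-1 ? I-1×I-2: tt|Tt|TT
T/II-2 ? I-1×I-2: tt|Tt|TT
⇒ T over [I-1,I-2,II-1,II-2]: 18 consistent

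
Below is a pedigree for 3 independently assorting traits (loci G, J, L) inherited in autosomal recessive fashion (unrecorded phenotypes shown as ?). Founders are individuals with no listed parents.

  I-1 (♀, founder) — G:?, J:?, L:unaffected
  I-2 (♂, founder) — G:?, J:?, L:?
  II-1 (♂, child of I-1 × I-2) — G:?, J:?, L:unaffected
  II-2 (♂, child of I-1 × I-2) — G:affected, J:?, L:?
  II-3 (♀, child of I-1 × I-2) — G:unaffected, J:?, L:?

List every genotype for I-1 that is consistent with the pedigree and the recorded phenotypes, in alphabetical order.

G/I-1 ? ·: Gg|gg
G/I-2 ? ·: Gg|gg
G/II-1 ? I-1×I-2: GG|Gg|gg
G/II-2 aff I-1×I-2: gg
G/II-3 un I-1×I-2: GG|Gg
⇒ G over [I-1,I-2,II-1,II-2,II-3]: 10 consistent
J/I-1 ? ·: JJ|Jj|jj
J/I-2 ? ·: JJ|Jj|jj
J/II-1 ? I-1×I-2: JJ|Jj|jj
J/II-2 ? I-1×I-2: JJ|Jj|jj
J/II-3 ? I-1×I-2: JJ|Jj|jj
⇒ J over [I-1,I-2,II-1,II-2,II-3]: 63 consistent
L/I-1 un ·: LL|Ll
L/I-2 ? ·: LL|Ll|ll
L/II-1 un I-1×I-2: LL|Ll
L/II-2 ? I-1×I-2: LL|Ll|ll
L/II-3 ? I-1×I-2: LL|Ll|ll
⇒ L over [I-1,I-2,II-1,II-2,II-3]: 40 consistent

I-1 ∈ {Gg JJ LL, Gg JJ Ll, Gg Jj LL, Gg Jj Ll, Gg jj LL, Gg jj Ll, gg JJ LL, gg JJ Ll, gg Jj LL, gg Jj Ll, gg jj LL, gg jj Ll}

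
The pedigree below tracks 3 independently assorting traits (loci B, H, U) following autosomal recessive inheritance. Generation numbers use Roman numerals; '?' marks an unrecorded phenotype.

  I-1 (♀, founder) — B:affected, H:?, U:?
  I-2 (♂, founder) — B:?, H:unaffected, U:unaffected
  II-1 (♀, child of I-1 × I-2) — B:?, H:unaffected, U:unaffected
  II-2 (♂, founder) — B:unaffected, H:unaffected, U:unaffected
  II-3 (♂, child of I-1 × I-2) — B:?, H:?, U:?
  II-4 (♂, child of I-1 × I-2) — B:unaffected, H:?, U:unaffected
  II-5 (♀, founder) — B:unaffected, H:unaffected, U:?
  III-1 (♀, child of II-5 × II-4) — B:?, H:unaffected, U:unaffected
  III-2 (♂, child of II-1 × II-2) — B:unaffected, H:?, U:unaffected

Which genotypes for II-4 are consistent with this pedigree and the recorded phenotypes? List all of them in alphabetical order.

B/I-1 aff ·: bb
B/I-2 ? ·: BB|Bb
B/II-1 ? I-1×I-2: Bb|bb
B/II-2 un ·: BB|Bb
B/II-3 ? I-1×I-2: Bb|bb
B/II-4 un I-1×I-2: Bb
B/II-5 un ·: BB|Bb
B/III-1 ? II-5×II-4: BB|Bb|bb
B/III-2 un II-1×II-2: BB|Bb
⇒ B over [I-1,I-2,II-1,II-2,II-3,II-4,II-5,III-1,III-2]: 80 consistent
H/I-1 ? ·: HH|Hh|hh
H/I-2 un ·: HH|Hh
H/II-1 un I-1×I-2: HH|Hh
H/II-2 un ·: HH|Hh
H/II-3 ? I-1×I-2: HH|Hh|hh
H/II-4 ? I-1×I-2: HH|Hh|hh
H/II-5 un ·: HH|Hh
H/III-1 un II-5×II-4: HH|Hh
H/III-2 ? II-1×II-2: HH|Hh|hh
⇒ H over [I-1,I-2,II-1,II-2,II-3,II-4,II-5,III-1,III-2]: 529 consistent
U/I-1 ? ·: UU|Uu|uu
U/I-2 un ·: UU|Uu
U/II-1 un I-1×I-2: UU|Uu
U/II-2 un ·: UU|Uu
U/II-3 ? I-1×I-2: UU|Uu|uu
U/II-4 un I-1×I-2: UU|Uu
U/II-5 ? ·: UU|Uu|uu
U/III-1 un II-5×II-4: UU|Uu
U/III-2 un II-1×II-2: UU|Uu
⇒ U over [I-1,I-2,II-1,II-2,II-3,II-4,II-5,III-1,III-2]: 513 consistent

II-4 ∈ {Bb HH UU, Bb HH Uu, Bb Hh UU, Bb Hh Uu, Bb hh UU, Bb hh Uu}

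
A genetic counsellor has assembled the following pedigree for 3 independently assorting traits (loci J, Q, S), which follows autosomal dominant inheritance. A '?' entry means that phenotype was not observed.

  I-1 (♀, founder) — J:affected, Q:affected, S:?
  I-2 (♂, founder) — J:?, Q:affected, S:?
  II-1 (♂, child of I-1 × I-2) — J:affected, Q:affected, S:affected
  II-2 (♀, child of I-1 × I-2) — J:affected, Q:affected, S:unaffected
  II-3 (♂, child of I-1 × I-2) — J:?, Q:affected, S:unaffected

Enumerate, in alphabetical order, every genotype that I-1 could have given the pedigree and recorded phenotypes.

I-1 ∈ {JJ QQ Ss, JJ QQ ss, JJ Qq Ss, JJ Qq ss, Jj QQ Ss, Jj QQ ss, Jj Qq Ss, Jj Qq ss}

J/I-1 aff ·: Jj|JJ
J/I-2 ? ·: jj|Jj|JJ
J/II-1 aff I-1×I-2: Jj|JJ
J/II-2 aff I-1×I-2: Jj|JJ
J/II-3 ? I-1×I-2: jj|Jj|JJ
⇒ J over [I-1,I-2,II-1,II-2,II-3]: 32 consistent
Q/I-1 aff ·: Qq|QQ
Q/I-2 aff ·: Qq|QQ
Q/II-1 aff I-1×I-2: Qq|QQ
Q/II-2 aff I-1×I-2: Qq|QQ
Q/II-3 aff I-1×I-2: Qq|QQ
⇒ Q over [I-1,I-2,II-1,II-2,II-3]: 25 consistent
S/I-1 ? ·: ss|Ss
S/I-2 ? ·: ss|Ss
S/II-1 aff I-1×I-2: Ss|SS
S/II-2 un I-1×I-2: ss
S/II-3 un I-1×I-2: ss
⇒ S over [I-1,I-2,II-1,II-2,II-3]: 4 consistent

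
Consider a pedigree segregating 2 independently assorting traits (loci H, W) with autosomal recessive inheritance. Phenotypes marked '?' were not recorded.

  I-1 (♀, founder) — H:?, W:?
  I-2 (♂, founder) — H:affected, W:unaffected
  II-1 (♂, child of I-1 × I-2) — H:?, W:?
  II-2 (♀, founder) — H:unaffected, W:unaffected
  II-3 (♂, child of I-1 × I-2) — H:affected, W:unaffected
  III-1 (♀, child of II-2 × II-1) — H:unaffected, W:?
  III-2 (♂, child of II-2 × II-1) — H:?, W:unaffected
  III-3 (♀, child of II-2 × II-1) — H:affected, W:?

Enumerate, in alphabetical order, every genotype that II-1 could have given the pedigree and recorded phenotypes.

H/I-1 ? ·: Hh|hh
H/I-2 aff ·: hh
H/II-1 ? I-1×I-2: Hh|hh
H/II-2 un ·: Hh
H/II-3 aff I-1×I-2: hh
H/III-1 un II-2×II-1: HH|Hh
H/III-2 ? II-2×II-1: HH|Hh|hh
H/III-3 aff II-2×II-1: hh
⇒ H over [I-1,I-2,II-1,II-2,II-3,III-1,III-2,III-3]: 10 consistent
W/I-1 ? ·: WW|Ww|ww
W/I-2 un ·: WW|Ww
W/II-1 ? I-1×I-2: WW|Ww|ww
W/II-2 un ·: WW|Ww
W/II-3 un I-1×I-2: WW|Ww
W/III-1 ? II-2×II-1: WW|Ww|ww
W/III-2 un II-2×II-1: WW|Ww
W/III-3 ? II-2×II-1: WW|Ww|ww
⇒ W over [I-1,I-2,II-1,II-2,II-3,III-1,III-2,III-3]: 286 consistent

II-1 ∈ {Hh WW, Hh Ww, Hh ww, hh WW, hh Ww, hh ww}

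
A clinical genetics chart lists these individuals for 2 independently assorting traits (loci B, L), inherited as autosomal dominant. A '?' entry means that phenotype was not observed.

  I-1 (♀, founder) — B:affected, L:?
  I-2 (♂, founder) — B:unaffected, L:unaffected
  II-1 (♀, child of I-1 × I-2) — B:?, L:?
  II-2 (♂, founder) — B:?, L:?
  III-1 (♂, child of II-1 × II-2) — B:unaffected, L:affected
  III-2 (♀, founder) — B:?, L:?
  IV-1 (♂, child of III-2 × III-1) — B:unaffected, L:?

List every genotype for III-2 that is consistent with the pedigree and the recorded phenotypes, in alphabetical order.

III-2 ∈ {Bb LL, Bb Ll, Bb ll, bb LL, bb Ll, bb ll}

B/I-1 aff ·: Bb|BB
B/I-2 un ·: bb
B/II-1 ? I-1×I-2: bb|Bb
B/II-2 ? ·: bb|Bb
B/III-1 un II-1×II-2: bb
B/III-2 ? ·: bb|Bb
B/IV-1 un III-2×III-1: bb
⇒ B over [I-1,I-2,II-1,II-2,III-1,III-2,IV-1]: 12 consistent
L/I-1 ? ·: ll|Ll|LL
L/I-2 un ·: ll
L/II-1 ? I-1×I-2: ll|Ll
L/II-2 ? ·: ll|Ll|LL
L/III-1 aff II-1×II-2: Ll|LL
L/III-2 ? ·: ll|Ll|LL
L/IV-1 ? III-2×III-1: ll|Ll|LL
⇒ L over [I-1,I-2,II-1,II-2,III-1,III-2,IV-1]: 86 consistent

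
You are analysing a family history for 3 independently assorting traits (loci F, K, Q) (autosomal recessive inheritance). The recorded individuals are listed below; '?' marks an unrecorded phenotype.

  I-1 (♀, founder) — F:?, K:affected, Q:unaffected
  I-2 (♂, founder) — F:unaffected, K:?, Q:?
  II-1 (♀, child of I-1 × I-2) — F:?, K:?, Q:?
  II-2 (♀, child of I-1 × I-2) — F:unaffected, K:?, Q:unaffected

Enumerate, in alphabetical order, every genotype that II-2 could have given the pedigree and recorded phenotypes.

F/I-1 ? ·: FF|Ff|ff
F/I-2 un ·: FF|Ff
F/II-1 ? I-1×I-2: FF|Ff|ff
F/II-2 un I-1×I-2: FF|Ff
⇒ F over [I-1,I-2,II-1,II-2]: 18 consistent
K/I-1 aff ·: kk
K/I-2 ? ·: KK|Kk|kk
K/II-1 ? I-1×I-2: Kk|kk
K/II-2 ? I-1×I-2: Kk|kk
⇒ K over [I-1,I-2,II-1,II-2]: 6 consistent
Q/I-1 un ·: QQ|Qq
Q/I-2 ? ·: QQ|Qq|qq
Q/II-1 ? I-1×I-2: QQ|Qq|qq
Q/II-2 un I-1×I-2: QQ|Qq
⇒ Q over [I-1,I-2,II-1,II-2]: 18 consistent

II-2 ∈ {FF Kk QQ, FF Kk Qq, FF kk QQ, FF kk Qq, Ff Kk QQ, Ff Kk Qq, Ff kk QQ, Ff kk Qq}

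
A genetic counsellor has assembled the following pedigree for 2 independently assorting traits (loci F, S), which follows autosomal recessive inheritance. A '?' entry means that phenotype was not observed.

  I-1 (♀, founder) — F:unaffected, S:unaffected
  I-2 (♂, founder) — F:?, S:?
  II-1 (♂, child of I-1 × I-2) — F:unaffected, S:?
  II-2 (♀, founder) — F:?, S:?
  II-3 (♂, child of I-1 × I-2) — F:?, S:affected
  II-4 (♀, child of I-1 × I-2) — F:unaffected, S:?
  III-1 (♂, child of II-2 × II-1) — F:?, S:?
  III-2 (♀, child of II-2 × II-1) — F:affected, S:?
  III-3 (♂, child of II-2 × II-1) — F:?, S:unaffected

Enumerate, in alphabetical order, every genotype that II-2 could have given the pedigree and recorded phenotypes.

II-2 ∈ {Ff SS, Ff Ss, Ff ss, ff SS, ff Ss, ff ss}

F/I-1 un ·: FF|Ff
F/I-2 ? ·: FF|Ff|ff
F/II-1 un I-1×I-2: Ff
F/II-2 ? ·: Ff|ff
F/II-3 ? I-1×I-2: FF|Ff|ff
F/II-4 un I-1×I-2: FF|Ff
F/III-1 ? II-2×II-1: FF|Ff|ff
F/III-2 aff II-2×II-1: ff
F/III-3 ? II-2×II-1: FF|Ff|ff
⇒ F over [I-1,I-2,II-1,II-2,II-3,II-4,III-1,III-2,III-3]: 221 consistent
S/I-1 un ·: Ss
S/I-2 ? ·: Ss|ss
S/II-1 ? I-1×I-2: SS|Ss|ss
S/II-2 ? ·: SS|Ss|ss
S/II-3 aff I-1×I-2: ss
S/II-4 ? I-1×I-2: SS|Ss|ss
S/III-1 ? II-2×II-1: SS|Ss|ss
S/III-2 ? II-2×II-1: SS|Ss|ss
S/III-3 un II-2×II-1: SS|Ss
⇒ S over [I-1,I-2,II-1,II-2,II-3,II-4,III-1,III-2,III-3]: 205 consistent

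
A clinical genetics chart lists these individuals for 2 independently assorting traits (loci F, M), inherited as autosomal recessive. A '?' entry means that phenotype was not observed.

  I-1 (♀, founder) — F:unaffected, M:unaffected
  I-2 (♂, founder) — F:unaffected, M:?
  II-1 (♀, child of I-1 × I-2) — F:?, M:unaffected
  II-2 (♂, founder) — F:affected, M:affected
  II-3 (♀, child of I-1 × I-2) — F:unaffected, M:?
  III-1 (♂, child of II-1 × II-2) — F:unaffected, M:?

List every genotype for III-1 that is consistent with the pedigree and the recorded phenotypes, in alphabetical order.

F/I-1 un ·: FF|Ff
F/I-2 un ·: FF|Ff
F/II-1 ? I-1×I-2: FF|Ff
F/II-2 aff ·: ff
F/II-3 un I-1×I-2: FF|Ff
F/III-1 un II-1×II-2: Ff
⇒ F over [I-1,I-2,II-1,II-2,II-3,III-1]: 13 consistent
M/I-1 un ·: MM|Mm
M/I-2 ? ·: MM|Mm|mm
M/II-1 un I-1×I-2: MM|Mm
M/II-2 aff ·: mm
M/II-3 ? I-1×I-2: MM|Mm|mm
M/III-1 ? II-1×II-2: Mm|mm
⇒ M over [I-1,I-2,II-1,II-2,II-3,III-1]: 28 consistent

III-1 ∈ {Ff Mm, Ff mm}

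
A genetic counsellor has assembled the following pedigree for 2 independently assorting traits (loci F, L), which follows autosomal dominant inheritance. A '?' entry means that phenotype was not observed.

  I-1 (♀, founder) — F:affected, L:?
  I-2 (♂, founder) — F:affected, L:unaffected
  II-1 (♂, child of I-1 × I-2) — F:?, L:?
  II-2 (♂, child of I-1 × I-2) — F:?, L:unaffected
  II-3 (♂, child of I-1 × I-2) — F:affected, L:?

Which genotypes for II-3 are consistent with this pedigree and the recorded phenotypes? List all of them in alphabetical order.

F/I-1 aff ·: Ff|FF
F/I-2 aff ·: Ff|FF
F/II-1 ? I-1×I-2: ff|Ff|FF
F/II-2 ? I-1×I-2: ff|Ff|FF
F/II-3 aff I-1×I-2: Ff|FF
⇒ F over [I-1,I-2,II-1,II-2,II-3]: 35 consistent
L/I-1 ? ·: ll|Ll
L/I-2 un ·: ll
L/II-1 ? I-1×I-2: ll|Ll
L/II-2 un I-1×I-2: ll
L/II-3 ? I-1×I-2: ll|Ll
⇒ L over [I-1,I-2,II-1,II-2,II-3]: 5 consistent

II-3 ∈ {FF Ll, FF ll, Ff Ll, Ff ll}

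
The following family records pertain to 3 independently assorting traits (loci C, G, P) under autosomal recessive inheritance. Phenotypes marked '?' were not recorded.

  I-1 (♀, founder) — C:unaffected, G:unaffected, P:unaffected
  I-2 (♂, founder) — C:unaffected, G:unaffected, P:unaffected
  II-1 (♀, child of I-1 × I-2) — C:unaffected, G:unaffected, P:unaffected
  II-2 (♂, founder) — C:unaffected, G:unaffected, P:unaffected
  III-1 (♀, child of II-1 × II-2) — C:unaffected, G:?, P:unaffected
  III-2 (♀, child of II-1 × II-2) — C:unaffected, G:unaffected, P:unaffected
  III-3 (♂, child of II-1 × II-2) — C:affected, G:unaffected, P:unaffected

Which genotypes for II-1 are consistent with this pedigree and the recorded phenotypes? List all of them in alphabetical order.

II-1 ∈ {Cc GG PP, Cc GG Pp, Cc Gg PP, Cc Gg Pp}

C/I-1 un ·: CC|Cc
C/I-2 un ·: CC|Cc
C/II-1 un I-1×I-2: Cc
C/II-2 un ·: Cc
C/III-1 un II-1×II-2: CC|Cc
C/III-2 un II-1×II-2: CC|Cc
C/III-3 aff II-1×II-2: cc
⇒ C over [I-1,I-2,II-1,II-2,III-1,III-2,III-3]: 12 consistent
G/I-1 un ·: GG|Gg
G/I-2 un ·: GG|Gg
G/II-1 un I-1×I-2: GG|Gg
G/II-2 un ·: GG|Gg
G/III-1 ? II-1×II-2: GG|Gg|gg
G/III-2 un II-1×II-2: GG|Gg
G/III-3 un II-1×II-2: GG|Gg
⇒ G over [I-1,I-2,II-1,II-2,III-1,III-2,III-3]: 96 consistent
P/I-1 un ·: PP|Pp
P/I-2 un ·: PP|Pp
P/II-1 un I-1×I-2: PP|Pp
P/II-2 un ·: PP|Pp
P/III-1 un II-1×II-2: PP|Pp
P/III-2 un II-1×II-2: PP|Pp
P/III-3 un II-1×II-2: PP|Pp
⇒ P over [I-1,I-2,II-1,II-2,III-1,III-2,III-3]: 84 consistent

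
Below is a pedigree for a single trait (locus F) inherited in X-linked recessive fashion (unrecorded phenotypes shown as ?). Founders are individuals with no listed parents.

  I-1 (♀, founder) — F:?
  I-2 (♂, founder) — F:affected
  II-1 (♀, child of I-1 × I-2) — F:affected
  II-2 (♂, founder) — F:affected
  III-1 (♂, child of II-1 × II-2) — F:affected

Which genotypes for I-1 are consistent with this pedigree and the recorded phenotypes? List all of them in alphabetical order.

F/I-1 ? ·: X^FX^f|X^fX^f
F/I-2 aff ·: X^fY
F/II-1 aff I-1×I-2: X^fX^f
F/II-2 aff ·: X^fY
F/III-1 aff II-1×II-2: X^fY
⇒ F over [I-1,I-2,II-1,II-2,III-1]: 2 consistent

I-1 ∈ {X^FX^f, X^fX^f}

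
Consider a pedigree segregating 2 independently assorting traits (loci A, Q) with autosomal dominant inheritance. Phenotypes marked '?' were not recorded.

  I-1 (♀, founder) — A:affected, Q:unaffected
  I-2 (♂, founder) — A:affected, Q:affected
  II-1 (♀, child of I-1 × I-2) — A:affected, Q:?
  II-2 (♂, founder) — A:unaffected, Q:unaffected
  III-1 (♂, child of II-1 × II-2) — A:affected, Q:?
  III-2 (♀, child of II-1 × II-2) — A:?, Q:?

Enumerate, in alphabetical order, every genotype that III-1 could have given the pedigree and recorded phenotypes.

A/I-1 aff ·: Aa|AA
A/I-2 aff ·: Aa|AA
A/II-1 aff I-1×I-2: Aa|AA
A/II-2 un ·: aa
A/III-1 aff II-1×II-2: Aa
A/III-2 ? II-1×II-2: aa|Aa
⇒ A over [I-1,I-2,II-1,II-2,III-1,III-2]: 10 consistent
Q/I-1 un ·: qq
Q/I-2 aff ·: Qq|QQ
Q/II-1 ? I-1×I-2: qq|Qq
Q/II-2 un ·: qq
Q/III-1 ? II-1×II-2: qq|Qq
Q/III-2 ? II-1×II-2: qq|Qq
⇒ Q over [I-1,I-2,II-1,II-2,III-1,III-2]: 9 consistent

III-1 ∈ {Aa Qq, Aa qq}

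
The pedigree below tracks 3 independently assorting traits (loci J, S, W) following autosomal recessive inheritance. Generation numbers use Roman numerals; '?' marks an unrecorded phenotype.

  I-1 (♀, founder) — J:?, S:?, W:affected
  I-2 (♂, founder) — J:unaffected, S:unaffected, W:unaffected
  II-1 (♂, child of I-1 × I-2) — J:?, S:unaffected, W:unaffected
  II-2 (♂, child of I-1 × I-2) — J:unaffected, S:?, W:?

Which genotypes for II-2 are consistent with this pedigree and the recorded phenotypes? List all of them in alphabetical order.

II-2 ∈ {JJ SS Ww, JJ SS ww, JJ Ss Ww, JJ Ss ww, JJ ss Ww, JJ ss ww, Jj SS Ww, Jj SS ww, Jj Ss Ww, Jj Ss ww, Jj ss Ww, Jj ss ww}

J/I-1 ? ·: JJ|Jj|jj
J/I-2 un ·: JJ|Jj
J/II-1 ? I-1×I-2: JJ|Jj|jj
J/II-2 un I-1×I-2: JJ|Jj
⇒ J over [I-1,I-2,II-1,II-2]: 18 consistent
S/I-1 ? ·: SS|Ss|ss
S/I-2 un ·: SS|Ss
S/II-1 un I-1×I-2: SS|Ss
S/II-2 ? I-1×I-2: SS|Ss|ss
⇒ S over [I-1,I-2,II-1,II-2]: 18 consistent
W/I-1 aff ·: ww
W/I-2 un ·: WW|Ww
W/II-1 un I-1×I-2: Ww
W/II-2 ? I-1×I-2: Ww|ww
⇒ W over [I-1,I-2,II-1,II-2]: 3 consistent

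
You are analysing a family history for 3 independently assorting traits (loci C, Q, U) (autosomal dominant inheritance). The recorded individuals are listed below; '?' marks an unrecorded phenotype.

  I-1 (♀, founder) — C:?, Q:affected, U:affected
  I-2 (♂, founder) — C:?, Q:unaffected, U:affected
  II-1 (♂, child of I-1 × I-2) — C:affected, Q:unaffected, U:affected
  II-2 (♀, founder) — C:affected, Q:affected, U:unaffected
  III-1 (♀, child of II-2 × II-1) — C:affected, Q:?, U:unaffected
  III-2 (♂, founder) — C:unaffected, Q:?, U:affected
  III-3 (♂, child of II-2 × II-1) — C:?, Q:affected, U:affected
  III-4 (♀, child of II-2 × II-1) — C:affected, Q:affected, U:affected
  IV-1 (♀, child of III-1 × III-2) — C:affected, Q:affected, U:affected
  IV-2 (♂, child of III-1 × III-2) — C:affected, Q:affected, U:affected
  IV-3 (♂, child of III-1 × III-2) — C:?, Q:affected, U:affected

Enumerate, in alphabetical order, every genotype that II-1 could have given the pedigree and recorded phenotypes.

C/I-1 ? ·: cc|Cc|CC
C/I-2 ? ·: cc|Cc|CC
C/II-1 aff I-1×I-2: Cc|CC
C/II-2 aff ·: Cc|CC
C/III-1 aff II-2×II-1: Cc|CC
C/III-2 un ·: cc
C/III-3 ? II-2×II-1: cc|Cc|CC
C/III-4 aff II-2×II-1: Cc|CC
C/IV-1 aff III-1×III-2: Cc
C/IV-2 aff III-1×III-2: Cc
C/IV-3 ? III-1×III-2: cc|Cc
⇒ C over [I-1,I-2,II-1,II-2,III-1,III-2,III-3,III-4,IV-1,IV-2,IV-3]: 262 consistent
Q/I-1 aff ·: Qq
Q/I-2 un ·: qq
Q/II-1 un I-1×I-2: qq
Q/II-2 aff ·: Qq|QQ
Q/III-1 ? II-2×II-1: qq|Qq
Q/III-2 ? ·: qq|Qq|QQ
Q/III-3 aff II-2×II-1: Qq
Q/III-4 aff II-2×II-1: Qq
Q/IV-1 aff III-1×III-2: Qq|QQ
Q/IV-2 aff III-1×III-2: Qq|QQ
Q/IV-3 aff III-1×III-2: Qq|QQ
⇒ Q over [I-1,I-2,II-1,II-2,III-1,III-2,III-3,III-4,IV-1,IV-2,IV-3]: 36 consistent
U/I-1 aff ·: Uu|UU
U/I-2 aff ·: Uu|UU
U/II-1 aff I-1×I-2: Uu
U/II-2 un ·: uu
U/III-1 un II-2×II-1: uu
U/III-2 aff ·: Uu|UU
U/III-3 aff II-2×II-1: Uu
U/III-4 aff II-2×II-1: Uu
U/IV-1 aff III-1×III-2: Uu
U/IV-2 aff III-1×III-2: Uu
U/IV-3 aff III-1×III-2: Uu
⇒ U over [I-1,I-2,II-1,II-2,III-1,III-2,III-3,III-4,IV-1,IV-2,IV-3]: 6 consistent

II-1 ∈ {CC qq Uu, Cc qq Uu}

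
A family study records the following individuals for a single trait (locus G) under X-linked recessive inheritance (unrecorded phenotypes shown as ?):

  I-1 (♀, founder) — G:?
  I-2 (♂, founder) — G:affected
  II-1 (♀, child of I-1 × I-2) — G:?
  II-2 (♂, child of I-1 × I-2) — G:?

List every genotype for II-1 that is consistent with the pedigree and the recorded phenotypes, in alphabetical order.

II-1 ∈ {X^GX^g, X^gX^g}

G/I-1 ? ·: X^GX^G|X^GX^g|X^gX^g
G/I-2 aff ·: X^gY
G/II-1 ? I-1×I-2: X^GX^g|X^gX^g
G/II-2 ? I-1×I-2: X^GY|X^gY
⇒ G over [I-1,I-2,II-1,II-2]: 6 consistent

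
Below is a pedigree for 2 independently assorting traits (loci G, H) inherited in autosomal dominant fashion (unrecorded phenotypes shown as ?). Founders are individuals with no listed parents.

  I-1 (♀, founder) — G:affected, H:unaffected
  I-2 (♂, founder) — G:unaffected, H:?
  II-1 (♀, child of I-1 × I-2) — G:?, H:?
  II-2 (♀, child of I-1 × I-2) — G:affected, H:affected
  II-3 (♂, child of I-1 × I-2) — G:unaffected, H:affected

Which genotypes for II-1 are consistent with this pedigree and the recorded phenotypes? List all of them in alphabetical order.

G/I-1 aff ·: Gg
G/I-2 un ·: gg
G/II-1 ? I-1×I-2: gg|Gg
G/II-2 aff I-1×I-2: Gg
G/II-3 un I-1×I-2: gg
⇒ G over [I-1,I-2,II-1,II-2,II-3]: 2 consistent
H/I-1 un ·: hh
H/I-2 ? ·: Hh|HH
H/II-1 ? I-1×I-2: hh|Hh
H/II-2 aff I-1×I-2: Hh
H/II-3 aff I-1×I-2: Hh
⇒ H over [I-1,I-2,II-1,II-2,II-3]: 3 consistent

II-1 ∈ {Gg Hh, Gg hh, gg Hh, gg hh}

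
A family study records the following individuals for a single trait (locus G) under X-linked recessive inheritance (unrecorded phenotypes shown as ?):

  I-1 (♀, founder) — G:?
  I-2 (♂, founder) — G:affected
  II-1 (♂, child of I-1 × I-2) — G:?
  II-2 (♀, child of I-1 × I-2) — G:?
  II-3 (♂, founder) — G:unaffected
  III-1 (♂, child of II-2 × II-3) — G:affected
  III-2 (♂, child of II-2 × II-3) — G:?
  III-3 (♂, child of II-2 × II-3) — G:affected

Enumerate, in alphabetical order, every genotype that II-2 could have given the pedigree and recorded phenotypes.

G/I-1 ? ·: X^GX^G|X^GX^g|X^gX^g
G/I-2 aff ·: X^gY
G/II-1 ? I-1×I-2: X^GY|X^gY
G/II-2 ? I-1×I-2: X^GX^g|X^gX^g
G/II-3 un ·: X^GY
G/III-1 aff II-2×II-3: X^gY
G/III-2 ? II-2×II-3: X^GY|X^gY
G/III-3 aff II-2×II-3: X^gY
⇒ G over [I-1,I-2,II-1,II-2,II-3,III-1,III-2,III-3]: 9 consistent

II-2 ∈ {X^GX^g, X^gX^g}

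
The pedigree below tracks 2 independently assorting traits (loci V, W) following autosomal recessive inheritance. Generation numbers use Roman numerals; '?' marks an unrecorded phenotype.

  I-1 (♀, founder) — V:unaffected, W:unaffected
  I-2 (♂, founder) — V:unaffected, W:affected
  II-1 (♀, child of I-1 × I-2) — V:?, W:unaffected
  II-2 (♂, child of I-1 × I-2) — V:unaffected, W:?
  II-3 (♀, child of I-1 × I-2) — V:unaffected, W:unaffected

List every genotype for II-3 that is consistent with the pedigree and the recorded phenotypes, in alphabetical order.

II-3 ∈ {VV Ww, Vv Ww}

V/I-1 un ·: VV|Vv
V/I-2 un ·: VV|Vv
V/II-1 ? I-1×I-2: VV|Vv|vv
V/II-2 un I-1×I-2: VV|Vv
V/II-3 un I-1×I-2: VV|Vv
⇒ V over [I-1,I-2,II-1,II-2,II-3]: 29 consistent
W/I-1 un ·: WW|Ww
W/I-2 aff ·: ww
W/II-1 un I-1×I-2: Ww
W/II-2 ? I-1×I-2: Ww|ww
W/II-3 un I-1×I-2: Ww
⇒ W over [I-1,I-2,II-1,II-2,II-3]: 3 consistent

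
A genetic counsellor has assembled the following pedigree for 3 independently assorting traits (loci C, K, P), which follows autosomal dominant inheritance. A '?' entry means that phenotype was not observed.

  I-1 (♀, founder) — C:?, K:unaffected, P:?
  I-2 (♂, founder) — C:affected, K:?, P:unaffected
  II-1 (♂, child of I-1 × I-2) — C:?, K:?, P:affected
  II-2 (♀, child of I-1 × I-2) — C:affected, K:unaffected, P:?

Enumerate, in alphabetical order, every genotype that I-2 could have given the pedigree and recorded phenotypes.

I-2 ∈ {CC Kk pp, CC kk pp, Cc Kk pp, Cc kk pp}

C/I-1 ? ·: cc|Cc|CC
C/I-2 aff ·: Cc|CC
C/II-1 ? I-1×I-2: cc|Cc|CC
C/II-2 aff I-1×I-2: Cc|CC
⇒ C over [I-1,I-2,II-1,II-2]: 18 consistent
K/I-1 un ·: kk
K/I-2 ? ·: kk|Kk
K/II-1 ? I-1×I-2: kk|Kk
K/II-2 un I-1×I-2: kk
⇒ K over [I-1,I-2,II-1,II-2]: 3 consistent
P/I-1 ? ·: Pp|PP
P/I-2 un ·: pp
P/II-1 aff I-1×I-2: Pp
P/II-2 ? I-1×I-2: pp|Pp
⇒ P over [I-1,I-2,II-1,II-2]: 3 consistent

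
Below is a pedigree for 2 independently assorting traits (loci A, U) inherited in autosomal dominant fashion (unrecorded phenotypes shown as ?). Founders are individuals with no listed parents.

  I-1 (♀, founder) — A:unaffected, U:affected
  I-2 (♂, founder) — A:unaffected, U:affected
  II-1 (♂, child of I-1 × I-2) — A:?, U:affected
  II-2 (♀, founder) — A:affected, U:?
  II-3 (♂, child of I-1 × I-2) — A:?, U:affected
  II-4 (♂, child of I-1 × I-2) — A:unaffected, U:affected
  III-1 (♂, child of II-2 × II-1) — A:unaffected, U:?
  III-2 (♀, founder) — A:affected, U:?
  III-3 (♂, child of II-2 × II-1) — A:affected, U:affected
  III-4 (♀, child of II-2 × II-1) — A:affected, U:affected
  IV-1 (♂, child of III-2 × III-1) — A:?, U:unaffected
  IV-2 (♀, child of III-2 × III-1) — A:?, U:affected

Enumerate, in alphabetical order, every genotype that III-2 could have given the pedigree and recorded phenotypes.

A/I-1 un ·: aa
A/I-2 un ·: aa
A/II-1 ? I-1×I-2: aa
A/II-2 aff ·: Aa
A/II-3 ? I-1×I-2: aa
A/II-4 un I-1×I-2: aa
A/III-1 un II-2×II-1: aa
A/III-2 aff ·: Aa|AA
A/III-3 aff II-2×II-1: Aa
A/III-4 aff II-2×II-1: Aa
A/IV-1 ? III-2×III-1: aa|Aa
A/IV-2 ? III-2×III-1: aa|Aa
⇒ A over [I-1,I-2,II-1,II-2,II-3,II-4,III-1,III-2,III-3,III-4,IV-1,IV-2]: 5 consistent
U/I-1 aff ·: Uu|UU
U/I-2 aff ·: Uu|UU
U/II-1 aff I-1×I-2: Uu|UU
U/II-2 ? ·: uu|Uu|UU
U/II-3 aff I-1×I-2: Uu|UU
U/II-4 aff I-1×I-2: Uu|UU
U/III-1 ? II-2×II-1: uu|Uu
U/III-2 ? ·: uu|Uu
U/III-3 aff II-2×II-1: Uu|UU
U/III-4 aff II-2×II-1: Uu|UU
U/IV-1 un III-2×III-1: uu
U/IV-2 aff III-2×III-1: Uu|UU
⇒ U over [I-1,I-2,II-1,II-2,II-3,II-4,III-1,III-2,III-3,III-4,IV-1,IV-2]: 579 consistent

III-2 ∈ {AA Uu, AA uu, Aa Uu, Aa uu}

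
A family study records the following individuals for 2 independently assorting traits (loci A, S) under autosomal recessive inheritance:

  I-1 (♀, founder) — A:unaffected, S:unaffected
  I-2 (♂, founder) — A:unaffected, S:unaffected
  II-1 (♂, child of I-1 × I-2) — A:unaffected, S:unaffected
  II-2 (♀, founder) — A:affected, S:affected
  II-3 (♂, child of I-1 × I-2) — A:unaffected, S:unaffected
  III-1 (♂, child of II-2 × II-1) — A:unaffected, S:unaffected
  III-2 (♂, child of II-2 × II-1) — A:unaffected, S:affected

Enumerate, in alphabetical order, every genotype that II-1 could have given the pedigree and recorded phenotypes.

A/I-1 un ·: AA|Aa
A/I-2 un ·: AA|Aa
A/II-1 un I-1×I-2: AA|Aa
A/II-2 aff ·: aa
A/II-3 un I-1×I-2: AA|Aa
A/III-1 un II-2×II-1: Aa
A/III-2 un II-2×II-1: Aa
⇒ A over [I-1,I-2,II-1,II-2,II-3,III-1,III-2]: 13 consistent
S/I-1 un ·: SS|Ss
S/I-2 un ·: SS|Ss
S/II-1 un I-1×I-2: Ss
S/II-2 aff ·: ss
S/II-3 un I-1×I-2: SS|Ss
S/III-1 un II-2×II-1: Ss
S/III-2 aff II-2×II-1: ss
⇒ S over [I-1,I-2,II-1,II-2,II-3,III-1,III-2]: 6 consistent

II-1 ∈ {AA Ss, Aa Ss}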